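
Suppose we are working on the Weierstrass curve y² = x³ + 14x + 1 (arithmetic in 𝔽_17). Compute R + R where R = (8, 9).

tangent at (8, 9): λ = (3·8² + 14)/(2·9) ≡ 2/1. 1⁻¹ ≡ 1 (mod 17) since 1·1 = 1 ≡ 1, so λ ≡ 2·1 ≡ 2.
  x = λ² - 8 - 8 = 4 - 16 ≡ 5; y = λ·(8 - 5) - 9 ≡ 14. → (5, 14)

(5, 14)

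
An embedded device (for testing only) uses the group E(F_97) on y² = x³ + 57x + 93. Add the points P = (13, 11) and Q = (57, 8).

(49, 62)

(13, 11) + (57, 8). λ = (8 - 11)/(57 - 13) ≡ 94/44 mod 97. 44⁻¹ ≡ 86 (mod 97), so λ ≡ 33.
  x = λ² - 13 - 57 = 1089 - 70 ≡ 49; y = λ·(13 - 49) - 11 ≡ 62. → (49, 62)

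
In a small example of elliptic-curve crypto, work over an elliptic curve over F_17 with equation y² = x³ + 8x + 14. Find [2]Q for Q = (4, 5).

tangent at (4, 5): λ = (3·4² + 8)/(2·5) ≡ 5/10. 10⁻¹ ≡ 12 (mod 17) since 10·12 = 120 ≡ 1, so λ ≡ 5·12 ≡ 9.
  x = λ² - 4 - 4 = 81 - 8 ≡ 5; y = λ·(4 - 5) - 5 ≡ 3. → (5, 3)

(5, 3)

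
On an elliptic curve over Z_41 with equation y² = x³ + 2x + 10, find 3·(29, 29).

(12, 9)

Write P = (29, 29).
Repeated addition: build up to 3P.
2P: tangent at (29, 29): λ = (3·29² + 2)/(2·29) ≡ 24/17. 17⁻¹ ≡ 29 (mod 41), so λ ≡ 24·29 ≡ 40.
  x = λ² - 29 - 29 = 1600 - 58 ≡ 25; y = λ·(29 - 25) - 29 ≡ 8. → (25, 8)
3P: (25, 8) + (29, 29). λ = (29 - 8)/(29 - 25) ≡ 21/4 mod 41. 4⁻¹ ≡ 31 (mod 41) since 4·31 = 124 ≡ 1, so λ ≡ 36.
  x = λ² - 25 - 29 = 1296 - 54 ≡ 12; y = λ·(25 - 12) - 8 ≡ 9. → (12, 9)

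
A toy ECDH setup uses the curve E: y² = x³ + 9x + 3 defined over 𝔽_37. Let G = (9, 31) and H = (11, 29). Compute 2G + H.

First 2G:
Repeated addition: build up to 2G.
2G: tangent at (9, 31): λ = (3·9² + 9)/(2·31) ≡ 30/25. 25⁻¹ ≡ 3 (mod 37) since 25·3 = 75 ≡ 1, so λ ≡ 30·3 ≡ 16.
  x = λ² - 9 - 9 = 256 - 18 ≡ 16; y = λ·(9 - 16) - 31 ≡ 5. → (16, 5)
2G = (16, 5).
Finally 2G + H:
(16, 5) + (11, 29). λ = (29 - 5)/(11 - 16) ≡ 24/32 mod 37. 32⁻¹ ≡ 22 (mod 37), so λ ≡ 10.
  x = λ² - 16 - 11 = 100 - 27 ≡ 36; y = λ·(16 - 36) - 5 ≡ 17. → (36, 17)

(36, 17)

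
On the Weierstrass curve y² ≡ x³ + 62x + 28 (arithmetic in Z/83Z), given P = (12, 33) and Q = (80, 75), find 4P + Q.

(52, 42)

First 4P:
Double-and-add on 4 = (100)₂. Start with P = (12, 33) for the leading 1-bit.
double: tangent at (12, 33): λ = (3·12² + 62)/(2·33) ≡ 79/66. 66⁻¹ ≡ 39 (mod 83) since 66·39 = 2574 ≡ 1, so λ ≡ 79·39 ≡ 10.
  x = λ² - 12 - 12 = 100 - 24 ≡ 76; y = λ·(12 - 76) - 33 ≡ 74. → (76, 74)
double: tangent at (76, 74): λ = (3·76² + 62)/(2·74) ≡ 43/65. 65⁻¹ ≡ 23 (mod 83) since 65·23 = 1495 ≡ 1, so λ ≡ 43·23 ≡ 76.
  x = λ² - 76 - 76 = 5776 - 152 ≡ 63; y = λ·(76 - 63) - 74 ≡ 1. → (63, 1)
4P = (63, 1).
Finally 4P + Q:
(63, 1) + (80, 75). λ = (75 - 1)/(80 - 63) ≡ 74/17 mod 83. 17⁻¹ ≡ 44 (mod 83), so λ ≡ 19.
  x = λ² - 63 - 80 = 361 - 143 ≡ 52; y = λ·(63 - 52) - 1 ≡ 42. → (52, 42)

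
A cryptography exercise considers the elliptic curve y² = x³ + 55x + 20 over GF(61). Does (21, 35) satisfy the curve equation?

y² = 35² ≡ 5; x³ + 55x + 20 = 10436 ≡ 5 (mod 61). 5 = 5.

yes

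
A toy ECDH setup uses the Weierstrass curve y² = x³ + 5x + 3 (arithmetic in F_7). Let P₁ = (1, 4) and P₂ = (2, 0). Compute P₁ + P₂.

(1, 4) + (2, 0). λ = (0 - 4)/(2 - 1) ≡ 3/1 mod 7. 1⁻¹ ≡ 1 (mod 7), so λ ≡ 3.
  x = λ² - 1 - 2 = 9 - 3 ≡ 6; y = λ·(1 - 6) - 4 ≡ 2. → (6, 2)

(6, 2)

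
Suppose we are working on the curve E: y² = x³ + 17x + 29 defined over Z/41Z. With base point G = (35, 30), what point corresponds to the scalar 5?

Repeated addition: build up to 5G.
2G: tangent at (35, 30): λ = (3·35² + 17)/(2·30) ≡ 2/19. 19⁻¹ ≡ 13 (mod 41), so λ ≡ 2·13 ≡ 26.
  x = λ² - 35 - 35 = 676 - 70 ≡ 32; y = λ·(35 - 32) - 30 ≡ 7. → (32, 7)
3G: (32, 7) + (35, 30). λ = (30 - 7)/(35 - 32) ≡ 23/3 mod 41. 3⁻¹ ≡ 14 (mod 41), so λ ≡ 35.
  x = λ² - 32 - 35 = 1225 - 67 ≡ 10; y = λ·(32 - 10) - 7 ≡ 25. → (10, 25)
4G: (10, 25) + (35, 30). λ = (30 - 25)/(35 - 10) ≡ 5/25 mod 41. 25⁻¹ ≡ 23 (mod 41), so λ ≡ 33.
  x = λ² - 10 - 35 = 1089 - 45 ≡ 19; y = λ·(10 - 19) - 25 ≡ 6. → (19, 6)
5G: (19, 6) + (35, 30). λ = (30 - 6)/(35 - 19) ≡ 24/16 mod 41. 16⁻¹ ≡ 18 (mod 41), so λ ≡ 22.
  x = λ² - 19 - 35 = 484 - 54 ≡ 20; y = λ·(19 - 20) - 6 ≡ 13. → (20, 13)

(20, 13)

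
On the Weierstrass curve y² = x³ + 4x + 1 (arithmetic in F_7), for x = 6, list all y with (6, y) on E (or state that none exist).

none

x³ + 4x + 1 = 241 ≡ 3 (mod 7).
3 is a non-residue mod 7; no y exists.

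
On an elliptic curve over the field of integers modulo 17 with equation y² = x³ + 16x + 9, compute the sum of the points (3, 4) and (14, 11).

(16, 14)

(3, 4) + (14, 11). λ = (11 - 4)/(14 - 3) ≡ 7/11 mod 17. 11⁻¹ ≡ 14 (mod 17) since 11·14 = 154 ≡ 1, so λ ≡ 13.
  x = λ² - 3 - 14 = 169 - 17 ≡ 16; y = λ·(3 - 16) - 4 ≡ 14. → (16, 14)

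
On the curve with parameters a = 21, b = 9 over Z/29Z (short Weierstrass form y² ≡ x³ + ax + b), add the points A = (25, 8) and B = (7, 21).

(25, 8) + (7, 21). λ = (21 - 8)/(7 - 25) ≡ 13/11 mod 29. 11⁻¹ ≡ 8 (mod 29), so λ ≡ 17.
  x = λ² - 25 - 7 = 289 - 32 ≡ 25; y = λ·(25 - 25) - 8 ≡ 21. → (25, 21)

(25, 21)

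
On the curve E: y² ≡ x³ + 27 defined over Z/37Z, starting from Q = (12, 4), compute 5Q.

Double-and-add on 5 = (101)₂. Start with Q = (12, 4) for the leading 1-bit.
double: tangent at (12, 4): λ = (3·12² + 0)/(2·4) ≡ 25/8. 8⁻¹ ≡ 14 (mod 37), so λ ≡ 25·14 ≡ 17.
  x = λ² - 12 - 12 = 289 - 24 ≡ 6; y = λ·(12 - 6) - 4 ≡ 24. → (6, 24)
double: tangent at (6, 24): λ = (3·6² + 0)/(2·24) ≡ 34/11. 11⁻¹ ≡ 27 (mod 37), so λ ≡ 34·27 ≡ 30.
  x = λ² - 6 - 6 = 900 - 12 ≡ 0; y = λ·(6 - 0) - 24 ≡ 8. → (0, 8)
add Q: (0, 8) + (12, 4). λ = (4 - 8)/(12 - 0) ≡ 33/12 mod 37. 12⁻¹ ≡ 34 (mod 37) since 12·34 = 408 ≡ 1, so λ ≡ 12.
  x = λ² - 0 - 12 = 144 - 12 ≡ 21; y = λ·(0 - 21) - 8 ≡ 36. → (21, 36)

(21, 36)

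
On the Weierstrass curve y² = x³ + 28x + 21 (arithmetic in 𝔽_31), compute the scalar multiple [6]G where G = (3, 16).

Double-and-add on 6 = (110)₂. Start with G = (3, 16) for the leading 1-bit.
double: tangent at (3, 16): λ = (3·3² + 28)/(2·16) ≡ 24/1. 1⁻¹ ≡ 1 (mod 31) since 1·1 = 1 ≡ 1, so λ ≡ 24·1 ≡ 24.
  x = λ² - 3 - 3 = 576 - 6 ≡ 12; y = λ·(3 - 12) - 16 ≡ 16. → (12, 16)
add G: (12, 16) + (3, 16). λ = (16 - 16)/(3 - 12) ≡ 0/22 mod 31. 22⁻¹ ≡ 24 (mod 31), so λ ≡ 0.
  x = λ² - 12 - 3 = 0 - 15 ≡ 16; y = λ·(12 - 16) - 16 ≡ 15. → (16, 15)
double: tangent at (16, 15): λ = (3·16² + 28)/(2·15) ≡ 21/30. 30⁻¹ ≡ 30 (mod 31), so λ ≡ 21·30 ≡ 10.
  x = λ² - 16 - 16 = 100 - 32 ≡ 6; y = λ·(16 - 6) - 15 ≡ 23. → (6, 23)

(6, 23)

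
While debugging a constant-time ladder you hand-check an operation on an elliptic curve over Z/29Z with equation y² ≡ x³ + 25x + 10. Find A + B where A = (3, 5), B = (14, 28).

(25, 7)

(3, 5) + (14, 28). λ = (28 - 5)/(14 - 3) ≡ 23/11 mod 29. 11⁻¹ ≡ 8 (mod 29), so λ ≡ 10.
  x = λ² - 3 - 14 = 100 - 17 ≡ 25; y = λ·(3 - 25) - 5 ≡ 7. → (25, 7)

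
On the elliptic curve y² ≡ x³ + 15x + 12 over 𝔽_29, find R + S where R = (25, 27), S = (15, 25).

(25, 27) + (15, 25). λ = (25 - 27)/(15 - 25) ≡ 27/19 mod 29. 19⁻¹ ≡ 26 (mod 29), so λ ≡ 6.
  x = λ² - 25 - 15 = 36 - 40 ≡ 25; y = λ·(25 - 25) - 27 ≡ 2. → (25, 2)

(25, 2)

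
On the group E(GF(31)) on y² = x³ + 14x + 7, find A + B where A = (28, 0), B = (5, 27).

(6, 20)

(28, 0) + (5, 27). λ = (27 - 0)/(5 - 28) ≡ 27/8 mod 31. 8⁻¹ ≡ 4 (mod 31) since 8·4 = 32 ≡ 1, so λ ≡ 15.
  x = λ² - 28 - 5 = 225 - 33 ≡ 6; y = λ·(28 - 6) - 0 ≡ 20. → (6, 20)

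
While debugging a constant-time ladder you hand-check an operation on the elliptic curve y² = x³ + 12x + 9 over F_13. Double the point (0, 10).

(4, 11)

tangent at (0, 10): λ = (3·0² + 12)/(2·10) ≡ 12/7. 7⁻¹ ≡ 2 (mod 13), so λ ≡ 12·2 ≡ 11.
  x = λ² - 0 - 0 = 121 - 0 ≡ 4; y = λ·(0 - 4) - 10 ≡ 11. → (4, 11)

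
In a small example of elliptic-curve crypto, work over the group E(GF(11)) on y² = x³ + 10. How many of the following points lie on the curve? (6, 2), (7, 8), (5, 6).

(6, 2): 2² ≡ 4, rhs ≡ 6 → off.
(7, 8): 8² ≡ 9, rhs ≡ 1 → off.
(5, 6): 6² ≡ 3, rhs ≡ 3 → on.

1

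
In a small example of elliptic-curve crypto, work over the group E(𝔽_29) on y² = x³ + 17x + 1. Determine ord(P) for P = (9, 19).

2P: tangent at (9, 19): λ = (3·9² + 17)/(2·19) ≡ 28/9. 9⁻¹ ≡ 13 (mod 29), so λ ≡ 28·13 ≡ 16.
  x = λ² - 9 - 9 = 256 - 18 ≡ 6; y = λ·(9 - 6) - 19 ≡ 0. → (6, 0)
3P: (6, 0) + (9, 19). λ = (19 - 0)/(9 - 6) ≡ 19/3 mod 29. 3⁻¹ ≡ 10 (mod 29) since 3·10 = 30 ≡ 1, so λ ≡ 16.
  x = λ² - 6 - 9 = 256 - 15 ≡ 9; y = λ·(6 - 9) - 0 ≡ 10. → (9, 10)
4P: (9, 10) + (9, 19): same x and y₁ ≡ -y₂, so the sum is ∞.
4P = ∞, so the order is 4.

4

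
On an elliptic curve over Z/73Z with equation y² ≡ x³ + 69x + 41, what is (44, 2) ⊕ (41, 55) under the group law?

(44, 2) + (41, 55). λ = (55 - 2)/(41 - 44) ≡ 53/70 mod 73. 70⁻¹ ≡ 24 (mod 73) since 70·24 = 1680 ≡ 1, so λ ≡ 31.
  x = λ² - 44 - 41 = 961 - 85 ≡ 0; y = λ·(44 - 0) - 2 ≡ 48. → (0, 48)

(0, 48)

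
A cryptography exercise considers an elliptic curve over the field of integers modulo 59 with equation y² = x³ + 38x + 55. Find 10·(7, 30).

Write P = (7, 30).
Double-and-add on 10 = (1010)₂. Start with P = (7, 30) for the leading 1-bit.
double: tangent at (7, 30): λ = (3·7² + 38)/(2·30) ≡ 8/1. 1⁻¹ ≡ 1 (mod 59), so λ ≡ 8·1 ≡ 8.
  x = λ² - 7 - 7 = 64 - 14 ≡ 50; y = λ·(7 - 50) - 30 ≡ 39. → (50, 39)
double: tangent at (50, 39): λ = (3·50² + 38)/(2·39) ≡ 45/19. 19⁻¹ ≡ 28 (mod 59), so λ ≡ 45·28 ≡ 21.
  x = λ² - 50 - 50 = 441 - 100 ≡ 46; y = λ·(50 - 46) - 39 ≡ 45. → (46, 45)
add P: (46, 45) + (7, 30). λ = (30 - 45)/(7 - 46) ≡ 44/20 mod 59. 20⁻¹ ≡ 3 (mod 59), so λ ≡ 14.
  x = λ² - 46 - 7 = 196 - 53 ≡ 25; y = λ·(46 - 25) - 45 ≡ 13. → (25, 13)
double: tangent at (25, 13): λ = (3·25² + 38)/(2·13) ≡ 25/26. 26⁻¹ ≡ 25 (mod 59), so λ ≡ 25·25 ≡ 35.
  x = λ² - 25 - 25 = 1225 - 50 ≡ 54; y = λ·(25 - 54) - 13 ≡ 34. → (54, 34)

(54, 34)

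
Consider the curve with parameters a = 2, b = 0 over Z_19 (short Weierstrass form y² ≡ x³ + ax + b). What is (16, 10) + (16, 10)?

(11, 2)

tangent at (16, 10): λ = (3·16² + 2)/(2·10) ≡ 10/1. 1⁻¹ ≡ 1 (mod 19), so λ ≡ 10·1 ≡ 10.
  x = λ² - 16 - 16 = 100 - 32 ≡ 11; y = λ·(16 - 11) - 10 ≡ 2. → (11, 2)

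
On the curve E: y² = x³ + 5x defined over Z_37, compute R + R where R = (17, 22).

(12, 30)

tangent at (17, 22): λ = (3·17² + 5)/(2·22) ≡ 21/7. 7⁻¹ ≡ 16 (mod 37), so λ ≡ 21·16 ≡ 3.
  x = λ² - 17 - 17 = 9 - 34 ≡ 12; y = λ·(17 - 12) - 22 ≡ 30. → (12, 30)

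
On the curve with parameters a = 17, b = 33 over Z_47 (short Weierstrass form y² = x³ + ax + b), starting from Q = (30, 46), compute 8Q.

Repeated addition: build up to 8Q.
2Q: tangent at (30, 46): λ = (3·30² + 17)/(2·46) ≡ 38/45. 45⁻¹ ≡ 23 (mod 47), so λ ≡ 38·23 ≡ 28.
  x = λ² - 30 - 30 = 784 - 60 ≡ 19; y = λ·(30 - 19) - 46 ≡ 27. → (19, 27)
3Q: (19, 27) + (30, 46). λ = (46 - 27)/(30 - 19) ≡ 19/11 mod 47. 11⁻¹ ≡ 30 (mod 47) since 11·30 = 330 ≡ 1, so λ ≡ 6.
  x = λ² - 19 - 30 = 36 - 49 ≡ 34; y = λ·(19 - 34) - 27 ≡ 24. → (34, 24)
4Q: (34, 24) + (30, 46). λ = (46 - 24)/(30 - 34) ≡ 22/43 mod 47. 43⁻¹ ≡ 35 (mod 47) since 43·35 = 1505 ≡ 1, so λ ≡ 18.
  x = λ² - 34 - 30 = 324 - 64 ≡ 25; y = λ·(34 - 25) - 24 ≡ 44. → (25, 44)
5Q: (25, 44) + (30, 46). λ = (46 - 44)/(30 - 25) ≡ 2/5 mod 47. 5⁻¹ ≡ 19 (mod 47), so λ ≡ 38.
  x = λ² - 25 - 30 = 1444 - 55 ≡ 26; y = λ·(25 - 26) - 44 ≡ 12. → (26, 12)
6Q: (26, 12) + (30, 46). λ = (46 - 12)/(30 - 26) ≡ 34/4 mod 47. 4⁻¹ ≡ 12 (mod 47) since 4·12 = 48 ≡ 1, so λ ≡ 32.
  x = λ² - 26 - 30 = 1024 - 56 ≡ 28; y = λ·(26 - 28) - 12 ≡ 18. → (28, 18)
7Q: (28, 18) + (30, 46). λ = (46 - 18)/(30 - 28) ≡ 28/2 mod 47. 2⁻¹ ≡ 24 (mod 47), so λ ≡ 14.
  x = λ² - 28 - 30 = 196 - 58 ≡ 44; y = λ·(28 - 44) - 18 ≡ 40. → (44, 40)
8Q: (44, 40) + (30, 46). λ = (46 - 40)/(30 - 44) ≡ 6/33 mod 47. 33⁻¹ ≡ 10 (mod 47), so λ ≡ 13.
  x = λ² - 44 - 30 = 169 - 74 ≡ 1; y = λ·(44 - 1) - 40 ≡ 2. → (1, 2)

(1, 2)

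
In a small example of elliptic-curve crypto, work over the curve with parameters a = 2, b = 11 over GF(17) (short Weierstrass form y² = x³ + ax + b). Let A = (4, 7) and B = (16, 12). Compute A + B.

(4, 7) + (16, 12). λ = (12 - 7)/(16 - 4) ≡ 5/12 mod 17. 12⁻¹ ≡ 10 (mod 17), so λ ≡ 16.
  x = λ² - 4 - 16 = 256 - 20 ≡ 15; y = λ·(4 - 15) - 7 ≡ 4. → (15, 4)

(15, 4)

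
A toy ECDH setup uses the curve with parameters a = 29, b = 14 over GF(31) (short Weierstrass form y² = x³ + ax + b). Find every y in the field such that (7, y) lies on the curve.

x³ + 29x + 14 = 560 ≡ 2 (mod 31).
Square roots of 2 mod 31: 8 and 23 (since 8² = 64 ≡ 2).

8, 23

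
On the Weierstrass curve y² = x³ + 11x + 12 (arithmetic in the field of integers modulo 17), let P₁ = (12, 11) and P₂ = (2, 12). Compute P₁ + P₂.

(12, 11) + (2, 12). λ = (12 - 11)/(2 - 12) ≡ 1/7 mod 17. 7⁻¹ ≡ 5 (mod 17), so λ ≡ 5.
  x = λ² - 12 - 2 = 25 - 14 ≡ 11; y = λ·(12 - 11) - 11 ≡ 11. → (11, 11)

(11, 11)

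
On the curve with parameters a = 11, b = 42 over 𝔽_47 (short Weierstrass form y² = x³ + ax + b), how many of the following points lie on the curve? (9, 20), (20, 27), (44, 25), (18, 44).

2

(9, 20): 20² ≡ 24, rhs ≡ 24 → on.
(20, 27): 27² ≡ 24, rhs ≡ 37 → off.
(44, 25): 25² ≡ 14, rhs ≡ 29 → off.
(18, 44): 44² ≡ 9, rhs ≡ 9 → on.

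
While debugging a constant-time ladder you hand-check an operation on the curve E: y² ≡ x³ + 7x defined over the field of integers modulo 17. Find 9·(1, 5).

(1, 12)

Write P = (1, 5).
Double-and-add on 9 = (1001)₂. Start with P = (1, 5) for the leading 1-bit.
double: tangent at (1, 5): λ = (3·1² + 7)/(2·5) ≡ 10/10. 10⁻¹ ≡ 12 (mod 17) since 10·12 = 120 ≡ 1, so λ ≡ 10·12 ≡ 1.
  x = λ² - 1 - 1 = 1 - 2 ≡ 16; y = λ·(1 - 16) - 5 ≡ 14. → (16, 14)
double: tangent at (16, 14): λ = (3·16² + 7)/(2·14) ≡ 10/11. 11⁻¹ ≡ 14 (mod 17), so λ ≡ 10·14 ≡ 4.
  x = λ² - 16 - 16 = 16 - 32 ≡ 1; y = λ·(16 - 1) - 14 ≡ 12. → (1, 12)
double: tangent at (1, 12): λ = (3·1² + 7)/(2·12) ≡ 10/7. 7⁻¹ ≡ 5 (mod 17) since 7·5 = 35 ≡ 1, so λ ≡ 10·5 ≡ 16.
  x = λ² - 1 - 1 = 256 - 2 ≡ 16; y = λ·(1 - 16) - 12 ≡ 3. → (16, 3)
add P: (16, 3) + (1, 5). λ = (5 - 3)/(1 - 16) ≡ 2/2 mod 17. 2⁻¹ ≡ 9 (mod 17), so λ ≡ 1.
  x = λ² - 16 - 1 = 1 - 17 ≡ 1; y = λ·(16 - 1) - 3 ≡ 12. → (1, 12)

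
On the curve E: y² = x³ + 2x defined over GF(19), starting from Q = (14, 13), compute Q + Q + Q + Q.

(11, 17)

Repeated addition: build up to 4Q.
2Q: tangent at (14, 13): λ = (3·14² + 2)/(2·13) ≡ 1/7. 7⁻¹ ≡ 11 (mod 19) since 7·11 = 77 ≡ 1, so λ ≡ 1·11 ≡ 11.
  x = λ² - 14 - 14 = 121 - 28 ≡ 17; y = λ·(14 - 17) - 13 ≡ 11. → (17, 11)
3Q: (17, 11) + (14, 13). λ = (13 - 11)/(14 - 17) ≡ 2/16 mod 19. 16⁻¹ ≡ 6 (mod 19) since 16·6 = 96 ≡ 1, so λ ≡ 12.
  x = λ² - 17 - 14 = 144 - 31 ≡ 18; y = λ·(17 - 18) - 11 ≡ 15. → (18, 15)
4Q: (18, 15) + (14, 13). λ = (13 - 15)/(14 - 18) ≡ 17/15 mod 19. 15⁻¹ ≡ 14 (mod 19), so λ ≡ 10.
  x = λ² - 18 - 14 = 100 - 32 ≡ 11; y = λ·(18 - 11) - 15 ≡ 17. → (11, 17)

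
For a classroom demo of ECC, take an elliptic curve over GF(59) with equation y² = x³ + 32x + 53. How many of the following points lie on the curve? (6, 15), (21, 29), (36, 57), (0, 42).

(6, 15): 15² ≡ 48, rhs ≡ 48 → on.
(21, 29): 29² ≡ 15, rhs ≡ 15 → on.
(36, 57): 57² ≡ 4, rhs ≡ 12 → off.
(0, 42): 42² ≡ 53, rhs ≡ 53 → on.

3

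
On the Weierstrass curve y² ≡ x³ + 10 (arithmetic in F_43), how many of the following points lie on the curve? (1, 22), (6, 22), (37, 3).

3

(1, 22): 22² ≡ 11, rhs ≡ 11 → on.
(6, 22): 22² ≡ 11, rhs ≡ 11 → on.
(37, 3): 3² ≡ 9, rhs ≡ 9 → on.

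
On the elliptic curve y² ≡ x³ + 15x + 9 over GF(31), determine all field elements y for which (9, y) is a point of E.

6, 25

x³ + 15x + 9 = 873 ≡ 5 (mod 31).
Square roots of 5 mod 31: 6 and 25 (since 6² = 36 ≡ 5).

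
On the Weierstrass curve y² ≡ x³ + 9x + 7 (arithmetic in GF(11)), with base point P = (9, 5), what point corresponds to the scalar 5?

(9, 6)

Repeated addition: build up to 5P.
2P: tangent at (9, 5): λ = (3·9² + 9)/(2·5) ≡ 10/10. 10⁻¹ ≡ 10 (mod 11) since 10·10 = 100 ≡ 1, so λ ≡ 10·10 ≡ 1.
  x = λ² - 9 - 9 = 1 - 18 ≡ 5; y = λ·(9 - 5) - 5 ≡ 10. → (5, 10)
3P: (5, 10) + (9, 5). λ = (5 - 10)/(9 - 5) ≡ 6/4 mod 11. 4⁻¹ ≡ 3 (mod 11), so λ ≡ 7.
  x = λ² - 5 - 9 = 49 - 14 ≡ 2; y = λ·(5 - 2) - 10 ≡ 0. → (2, 0)
4P: (2, 0) + (9, 5). λ = (5 - 0)/(9 - 2) ≡ 5/7 mod 11. 7⁻¹ ≡ 8 (mod 11), so λ ≡ 7.
  x = λ² - 2 - 9 = 49 - 11 ≡ 5; y = λ·(2 - 5) - 0 ≡ 1. → (5, 1)
5P: (5, 1) + (9, 5). λ = (5 - 1)/(9 - 5) ≡ 4/4 mod 11. 4⁻¹ ≡ 3 (mod 11), so λ ≡ 1.
  x = λ² - 5 - 9 = 1 - 14 ≡ 9; y = λ·(5 - 9) - 1 ≡ 6. → (9, 6)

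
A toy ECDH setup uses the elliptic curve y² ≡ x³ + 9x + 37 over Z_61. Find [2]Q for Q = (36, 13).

(11, 53)

tangent at (36, 13): λ = (3·36² + 9)/(2·13) ≡ 54/26. 26⁻¹ ≡ 54 (mod 61) since 26·54 = 1404 ≡ 1, so λ ≡ 54·54 ≡ 49.
  x = λ² - 36 - 36 = 2401 - 72 ≡ 11; y = λ·(36 - 11) - 13 ≡ 53. → (11, 53)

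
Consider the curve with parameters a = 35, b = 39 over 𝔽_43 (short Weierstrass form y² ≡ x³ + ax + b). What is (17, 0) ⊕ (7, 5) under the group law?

(17, 0) + (7, 5). λ = (5 - 0)/(7 - 17) ≡ 5/33 mod 43. 33⁻¹ ≡ 30 (mod 43), so λ ≡ 21.
  x = λ² - 17 - 7 = 441 - 24 ≡ 30; y = λ·(17 - 30) - 0 ≡ 28. → (30, 28)

(30, 28)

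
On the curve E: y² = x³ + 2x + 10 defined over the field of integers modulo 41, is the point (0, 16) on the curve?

yes

y² = 16² ≡ 10; x³ + 2x + 10 = 10 ≡ 10 (mod 41). 10 = 10.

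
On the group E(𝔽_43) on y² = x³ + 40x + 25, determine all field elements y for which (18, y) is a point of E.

16, 27

x³ + 40x + 25 = 6577 ≡ 41 (mod 43).
Square roots of 41 mod 43: 16 and 27 (since 16² = 256 ≡ 41).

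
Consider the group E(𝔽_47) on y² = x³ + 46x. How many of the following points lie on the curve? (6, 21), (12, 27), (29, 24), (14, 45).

(6, 21): 21² ≡ 18, rhs ≡ 22 → off.
(12, 27): 27² ≡ 24, rhs ≡ 24 → on.
(29, 24): 24² ≡ 12, rhs ≡ 14 → off.
(14, 45): 45² ≡ 4, rhs ≡ 4 → on.

2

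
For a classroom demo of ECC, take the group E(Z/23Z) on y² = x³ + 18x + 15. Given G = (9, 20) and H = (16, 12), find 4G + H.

(12, 2)

First 4G:
Double-and-add on 4 = (100)₂. Start with G = (9, 20) for the leading 1-bit.
double: tangent at (9, 20): λ = (3·9² + 18)/(2·20) ≡ 8/17. 17⁻¹ ≡ 19 (mod 23) since 17·19 = 323 ≡ 1, so λ ≡ 8·19 ≡ 14.
  x = λ² - 9 - 9 = 196 - 18 ≡ 17; y = λ·(9 - 17) - 20 ≡ 6. → (17, 6)
double: tangent at (17, 6): λ = (3·17² + 18)/(2·6) ≡ 11/12. 12⁻¹ ≡ 2 (mod 23) since 12·2 = 24 ≡ 1, so λ ≡ 11·2 ≡ 22.
  x = λ² - 17 - 17 = 484 - 34 ≡ 13; y = λ·(17 - 13) - 6 ≡ 13. → (13, 13)
4G = (13, 13).
Finally 4G + H:
(13, 13) + (16, 12). λ = (12 - 13)/(16 - 13) ≡ 22/3 mod 23. 3⁻¹ ≡ 8 (mod 23), so λ ≡ 15.
  x = λ² - 13 - 16 = 225 - 29 ≡ 12; y = λ·(13 - 12) - 13 ≡ 2. → (12, 2)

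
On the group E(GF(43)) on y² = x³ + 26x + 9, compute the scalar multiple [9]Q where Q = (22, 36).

Double-and-add on 9 = (1001)₂. Start with Q = (22, 36) for the leading 1-bit.
double: tangent at (22, 36): λ = (3·22² + 26)/(2·36) ≡ 16/29. 29⁻¹ ≡ 3 (mod 43) since 29·3 = 87 ≡ 1, so λ ≡ 16·3 ≡ 5.
  x = λ² - 22 - 22 = 25 - 44 ≡ 24; y = λ·(22 - 24) - 36 ≡ 40. → (24, 40)
double: tangent at (24, 40): λ = (3·24² + 26)/(2·40) ≡ 34/37. 37⁻¹ ≡ 7 (mod 43), so λ ≡ 34·7 ≡ 23.
  x = λ² - 24 - 24 = 529 - 48 ≡ 8; y = λ·(24 - 8) - 40 ≡ 27. → (8, 27)
double: tangent at (8, 27): λ = (3·8² + 26)/(2·27) ≡ 3/11. 11⁻¹ ≡ 4 (mod 43) since 11·4 = 44 ≡ 1, so λ ≡ 3·4 ≡ 12.
  x = λ² - 8 - 8 = 144 - 16 ≡ 42; y = λ·(8 - 42) - 27 ≡ 38. → (42, 38)
add Q: (42, 38) + (22, 36). λ = (36 - 38)/(22 - 42) ≡ 41/23 mod 43. 23⁻¹ ≡ 15 (mod 43), so λ ≡ 13.
  x = λ² - 42 - 22 = 169 - 64 ≡ 19; y = λ·(42 - 19) - 38 ≡ 3. → (19, 3)

(19, 3)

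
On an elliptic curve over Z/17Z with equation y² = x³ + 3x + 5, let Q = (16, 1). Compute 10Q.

(4, 8)

Repeated addition: build up to 10Q.
2Q: tangent at (16, 1): λ = (3·16² + 3)/(2·1) ≡ 6/2. 2⁻¹ ≡ 9 (mod 17), so λ ≡ 6·9 ≡ 3.
  x = λ² - 16 - 16 = 9 - 32 ≡ 11; y = λ·(16 - 11) - 1 ≡ 14. → (11, 14)
3Q: (11, 14) + (16, 1). λ = (1 - 14)/(16 - 11) ≡ 4/5 mod 17. 5⁻¹ ≡ 7 (mod 17) since 5·7 = 35 ≡ 1, so λ ≡ 11.
  x = λ² - 11 - 16 = 121 - 27 ≡ 9; y = λ·(11 - 9) - 14 ≡ 8. → (9, 8)
4Q: (9, 8) + (16, 1). λ = (1 - 8)/(16 - 9) ≡ 10/7 mod 17. 7⁻¹ ≡ 5 (mod 17), so λ ≡ 16.
  x = λ² - 9 - 16 = 256 - 25 ≡ 10; y = λ·(9 - 10) - 8 ≡ 10. → (10, 10)
5Q: (10, 10) + (16, 1). λ = (1 - 10)/(16 - 10) ≡ 8/6 mod 17. 6⁻¹ ≡ 3 (mod 17), so λ ≡ 7.
  x = λ² - 10 - 16 = 49 - 26 ≡ 6; y = λ·(10 - 6) - 10 ≡ 1. → (6, 1)
6Q: (6, 1) + (16, 1). λ = (1 - 1)/(16 - 6) ≡ 0/10 mod 17. 10⁻¹ ≡ 12 (mod 17), so λ ≡ 0.
  x = λ² - 6 - 16 = 0 - 22 ≡ 12; y = λ·(6 - 12) - 1 ≡ 16. → (12, 16)
7Q: (12, 16) + (16, 1). λ = (1 - 16)/(16 - 12) ≡ 2/4 mod 17. 4⁻¹ ≡ 13 (mod 17) since 4·13 = 52 ≡ 1, so λ ≡ 9.
  x = λ² - 12 - 16 = 81 - 28 ≡ 2; y = λ·(12 - 2) - 16 ≡ 6. → (2, 6)
8Q: (2, 6) + (16, 1). λ = (1 - 6)/(16 - 2) ≡ 12/14 mod 17. 14⁻¹ ≡ 11 (mod 17), so λ ≡ 13.
  x = λ² - 2 - 16 = 169 - 18 ≡ 15; y = λ·(2 - 15) - 6 ≡ 12. → (15, 12)
9Q: (15, 12) + (16, 1). λ = (1 - 12)/(16 - 15) ≡ 6/1 mod 17. 1⁻¹ ≡ 1 (mod 17) since 1·1 = 1 ≡ 1, so λ ≡ 6.
  x = λ² - 15 - 16 = 36 - 31 ≡ 5; y = λ·(15 - 5) - 12 ≡ 14. → (5, 14)
10Q: (5, 14) + (16, 1). λ = (1 - 14)/(16 - 5) ≡ 4/11 mod 17. 11⁻¹ ≡ 14 (mod 17) since 11·14 = 154 ≡ 1, so λ ≡ 5.
  x = λ² - 5 - 16 = 25 - 21 ≡ 4; y = λ·(5 - 4) - 14 ≡ 8. → (4, 8)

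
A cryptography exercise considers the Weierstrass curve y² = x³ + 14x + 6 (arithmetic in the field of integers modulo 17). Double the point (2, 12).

(15, 15)

tangent at (2, 12): λ = (3·2² + 14)/(2·12) ≡ 9/7. 7⁻¹ ≡ 5 (mod 17) since 7·5 = 35 ≡ 1, so λ ≡ 9·5 ≡ 11.
  x = λ² - 2 - 2 = 121 - 4 ≡ 15; y = λ·(2 - 15) - 12 ≡ 15. → (15, 15)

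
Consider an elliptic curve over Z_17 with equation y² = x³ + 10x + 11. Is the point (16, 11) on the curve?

no

y² = 11² ≡ 2; x³ + 10x + 11 = 4267 ≡ 0 (mod 17). 2 ≠ 0.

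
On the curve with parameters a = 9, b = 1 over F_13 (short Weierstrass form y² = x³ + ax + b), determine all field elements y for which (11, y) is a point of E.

1, 12

x³ + 9x + 1 = 1431 ≡ 1 (mod 13).
Square roots of 1 mod 13: 1 and 12 (since 1² = 1 ≡ 1).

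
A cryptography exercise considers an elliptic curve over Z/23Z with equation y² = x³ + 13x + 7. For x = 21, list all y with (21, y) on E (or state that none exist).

x³ + 13x + 7 = 9541 ≡ 19 (mod 23).
19 is a non-residue mod 23; no y exists.

none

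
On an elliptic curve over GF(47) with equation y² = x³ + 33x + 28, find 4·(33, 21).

(39, 2)

Write G = (33, 21).
Repeated addition: build up to 4G.
2G: tangent at (33, 21): λ = (3·33² + 33)/(2·21) ≡ 10/42. 42⁻¹ ≡ 28 (mod 47) since 42·28 = 1176 ≡ 1, so λ ≡ 10·28 ≡ 45.
  x = λ² - 33 - 33 = 2025 - 66 ≡ 32; y = λ·(33 - 32) - 21 ≡ 24. → (32, 24)
3G: (32, 24) + (33, 21). λ = (21 - 24)/(33 - 32) ≡ 44/1 mod 47. 1⁻¹ ≡ 1 (mod 47) since 1·1 = 1 ≡ 1, so λ ≡ 44.
  x = λ² - 32 - 33 = 1936 - 65 ≡ 38; y = λ·(32 - 38) - 24 ≡ 41. → (38, 41)
4G: (38, 41) + (33, 21). λ = (21 - 41)/(33 - 38) ≡ 27/42 mod 47. 42⁻¹ ≡ 28 (mod 47) since 42·28 = 1176 ≡ 1, so λ ≡ 4.
  x = λ² - 38 - 33 = 16 - 71 ≡ 39; y = λ·(38 - 39) - 41 ≡ 2. → (39, 2)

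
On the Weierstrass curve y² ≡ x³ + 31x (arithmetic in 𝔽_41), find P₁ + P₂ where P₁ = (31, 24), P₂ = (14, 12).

(27, 15)

(31, 24) + (14, 12). λ = (12 - 24)/(14 - 31) ≡ 29/24 mod 41. 24⁻¹ ≡ 12 (mod 41), so λ ≡ 20.
  x = λ² - 31 - 14 = 400 - 45 ≡ 27; y = λ·(31 - 27) - 24 ≡ 15. → (27, 15)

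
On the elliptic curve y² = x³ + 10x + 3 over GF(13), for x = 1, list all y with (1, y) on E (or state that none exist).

1, 12

x³ + 10x + 3 = 14 ≡ 1 (mod 13).
Square roots of 1 mod 13: 1 and 12 (since 1² = 1 ≡ 1).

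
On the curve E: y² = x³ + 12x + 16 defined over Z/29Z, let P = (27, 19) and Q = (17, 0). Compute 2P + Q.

First 2P:
Repeated addition: build up to 2P.
2P: tangent at (27, 19): λ = (3·27² + 12)/(2·19) ≡ 24/9. 9⁻¹ ≡ 13 (mod 29) since 9·13 = 117 ≡ 1, so λ ≡ 24·13 ≡ 22.
  x = λ² - 27 - 27 = 484 - 54 ≡ 24; y = λ·(27 - 24) - 19 ≡ 18. → (24, 18)
2P = (24, 18).
Finally 2P + Q:
(24, 18) + (17, 0). λ = (0 - 18)/(17 - 24) ≡ 11/22 mod 29. 22⁻¹ ≡ 4 (mod 29), so λ ≡ 15.
  x = λ² - 24 - 17 = 225 - 41 ≡ 10; y = λ·(24 - 10) - 18 ≡ 18. → (10, 18)

(10, 18)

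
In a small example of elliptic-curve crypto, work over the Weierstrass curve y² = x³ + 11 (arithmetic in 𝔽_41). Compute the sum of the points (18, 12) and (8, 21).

(40, 16)

(18, 12) + (8, 21). λ = (21 - 12)/(8 - 18) ≡ 9/31 mod 41. 31⁻¹ ≡ 4 (mod 41), so λ ≡ 36.
  x = λ² - 18 - 8 = 1296 - 26 ≡ 40; y = λ·(18 - 40) - 12 ≡ 16. → (40, 16)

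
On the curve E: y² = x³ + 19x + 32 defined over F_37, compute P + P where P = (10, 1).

tangent at (10, 1): λ = (3·10² + 19)/(2·1) ≡ 23/2. 2⁻¹ ≡ 19 (mod 37), so λ ≡ 23·19 ≡ 30.
  x = λ² - 10 - 10 = 900 - 20 ≡ 29; y = λ·(10 - 29) - 1 ≡ 21. → (29, 21)

(29, 21)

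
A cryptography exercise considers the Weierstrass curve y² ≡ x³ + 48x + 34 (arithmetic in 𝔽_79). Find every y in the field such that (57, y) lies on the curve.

38, 41

x³ + 48x + 34 = 187963 ≡ 22 (mod 79).
Square roots of 22 mod 79: 38 and 41 (since 38² = 1444 ≡ 22).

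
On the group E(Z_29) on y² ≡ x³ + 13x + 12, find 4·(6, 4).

Write G = (6, 4).
Double-and-add on 4 = (100)₂. Start with G = (6, 4) for the leading 1-bit.
double: tangent at (6, 4): λ = (3·6² + 13)/(2·4) ≡ 5/8. 8⁻¹ ≡ 11 (mod 29), so λ ≡ 5·11 ≡ 26.
  x = λ² - 6 - 6 = 676 - 12 ≡ 26; y = λ·(6 - 26) - 4 ≡ 27. → (26, 27)
double: tangent at (26, 27): λ = (3·26² + 13)/(2·27) ≡ 11/25. 25⁻¹ ≡ 7 (mod 29) since 25·7 = 175 ≡ 1, so λ ≡ 11·7 ≡ 19.
  x = λ² - 26 - 26 = 361 - 52 ≡ 19; y = λ·(26 - 19) - 27 ≡ 19. → (19, 19)

(19, 19)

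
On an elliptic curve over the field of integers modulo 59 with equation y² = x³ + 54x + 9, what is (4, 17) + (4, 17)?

tangent at (4, 17): λ = (3·4² + 54)/(2·17) ≡ 43/34. 34⁻¹ ≡ 33 (mod 59), so λ ≡ 43·33 ≡ 3.
  x = λ² - 4 - 4 = 9 - 8 ≡ 1; y = λ·(4 - 1) - 17 ≡ 51. → (1, 51)

(1, 51)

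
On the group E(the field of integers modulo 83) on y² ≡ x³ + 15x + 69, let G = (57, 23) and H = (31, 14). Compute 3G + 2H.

(23, 52)

First 3G:
Repeated addition: build up to 3G.
2G: tangent at (57, 23): λ = (3·57² + 15)/(2·23) ≡ 51/46. 46⁻¹ ≡ 74 (mod 83) since 46·74 = 3404 ≡ 1, so λ ≡ 51·74 ≡ 39.
  x = λ² - 57 - 57 = 1521 - 114 ≡ 79; y = λ·(57 - 79) - 23 ≡ 32. → (79, 32)
3G: (79, 32) + (57, 23). λ = (23 - 32)/(57 - 79) ≡ 74/61 mod 83. 61⁻¹ ≡ 49 (mod 83) since 61·49 = 2989 ≡ 1, so λ ≡ 57.
  x = λ² - 79 - 57 = 3249 - 136 ≡ 42; y = λ·(79 - 42) - 32 ≡ 2. → (42, 2)
3G = (42, 2).
Next 2H:
Repeated addition: build up to 2H.
2H: tangent at (31, 14): λ = (3·31² + 15)/(2·14) ≡ 76/28. 28⁻¹ ≡ 3 (mod 83) since 28·3 = 84 ≡ 1, so λ ≡ 76·3 ≡ 62.
  x = λ² - 31 - 31 = 3844 - 62 ≡ 47; y = λ·(31 - 47) - 14 ≡ 73. → (47, 73)
2H = (47, 73).
Finally 3G + 2H:
(42, 2) + (47, 73). λ = (73 - 2)/(47 - 42) ≡ 71/5 mod 83. 5⁻¹ ≡ 50 (mod 83), so λ ≡ 64.
  x = λ² - 42 - 47 = 4096 - 89 ≡ 23; y = λ·(42 - 23) - 2 ≡ 52. → (23, 52)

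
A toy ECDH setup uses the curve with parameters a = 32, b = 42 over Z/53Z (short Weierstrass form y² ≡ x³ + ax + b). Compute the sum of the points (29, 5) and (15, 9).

(29, 5) + (15, 9). λ = (9 - 5)/(15 - 29) ≡ 4/39 mod 53. 39⁻¹ ≡ 34 (mod 53), so λ ≡ 30.
  x = λ² - 29 - 15 = 900 - 44 ≡ 8; y = λ·(29 - 8) - 5 ≡ 42. → (8, 42)

(8, 42)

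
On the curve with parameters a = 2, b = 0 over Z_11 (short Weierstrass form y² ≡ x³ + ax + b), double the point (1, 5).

(1, 6)

tangent at (1, 5): λ = (3·1² + 2)/(2·5) ≡ 5/10. 10⁻¹ ≡ 10 (mod 11), so λ ≡ 5·10 ≡ 6.
  x = λ² - 1 - 1 = 36 - 2 ≡ 1; y = λ·(1 - 1) - 5 ≡ 6. → (1, 6)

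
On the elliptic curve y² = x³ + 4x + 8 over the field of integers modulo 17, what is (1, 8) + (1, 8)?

(13, 8)

tangent at (1, 8): λ = (3·1² + 4)/(2·8) ≡ 7/16. 16⁻¹ ≡ 16 (mod 17), so λ ≡ 7·16 ≡ 10.
  x = λ² - 1 - 1 = 100 - 2 ≡ 13; y = λ·(1 - 13) - 8 ≡ 8. → (13, 8)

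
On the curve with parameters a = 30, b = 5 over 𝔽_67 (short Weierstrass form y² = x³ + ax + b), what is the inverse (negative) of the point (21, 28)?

-(21, 28) = (21, -28 mod 67) = (21, 39).

(21, 39)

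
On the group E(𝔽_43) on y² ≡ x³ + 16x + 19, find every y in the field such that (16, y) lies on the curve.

x³ + 16x + 19 = 4371 ≡ 28 (mod 43).
28 is a non-residue mod 43; no y exists.

none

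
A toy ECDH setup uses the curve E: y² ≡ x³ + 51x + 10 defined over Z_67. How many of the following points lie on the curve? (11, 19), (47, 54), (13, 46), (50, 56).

2

(11, 19): 19² ≡ 26, rhs ≡ 26 → on.
(47, 54): 54² ≡ 35, rhs ≡ 35 → on.
(13, 46): 46² ≡ 39, rhs ≡ 56 → off.
(50, 56): 56² ≡ 54, rhs ≡ 59 → off.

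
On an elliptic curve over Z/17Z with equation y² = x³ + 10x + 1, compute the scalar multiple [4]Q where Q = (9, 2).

Double-and-add on 4 = (100)₂. Start with Q = (9, 2) for the leading 1-bit.
double: tangent at (9, 2): λ = (3·9² + 10)/(2·2) ≡ 15/4. 4⁻¹ ≡ 13 (mod 17) since 4·13 = 52 ≡ 1, so λ ≡ 15·13 ≡ 8.
  x = λ² - 9 - 9 = 64 - 18 ≡ 12; y = λ·(9 - 12) - 2 ≡ 8. → (12, 8)
double: tangent at (12, 8): λ = (3·12² + 10)/(2·8) ≡ 0/16. 16⁻¹ ≡ 16 (mod 17), so λ ≡ 0·16 ≡ 0.
  x = λ² - 12 - 12 = 0 - 24 ≡ 10; y = λ·(12 - 10) - 8 ≡ 9. → (10, 9)

(10, 9)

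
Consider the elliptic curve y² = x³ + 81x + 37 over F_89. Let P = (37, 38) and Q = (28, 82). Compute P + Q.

(37, 38) + (28, 82). λ = (82 - 38)/(28 - 37) ≡ 44/80 mod 89. 80⁻¹ ≡ 79 (mod 89) since 80·79 = 6320 ≡ 1, so λ ≡ 5.
  x = λ² - 37 - 28 = 25 - 65 ≡ 49; y = λ·(37 - 49) - 38 ≡ 80. → (49, 80)

(49, 80)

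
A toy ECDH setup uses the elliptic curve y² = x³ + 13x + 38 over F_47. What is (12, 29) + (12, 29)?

(27, 35)

tangent at (12, 29): λ = (3·12² + 13)/(2·29) ≡ 22/11. 11⁻¹ ≡ 30 (mod 47), so λ ≡ 22·30 ≡ 2.
  x = λ² - 12 - 12 = 4 - 24 ≡ 27; y = λ·(12 - 27) - 29 ≡ 35. → (27, 35)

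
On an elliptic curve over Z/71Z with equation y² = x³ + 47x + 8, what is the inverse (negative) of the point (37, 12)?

(37, 59)

-(37, 12) = (37, -12 mod 71) = (37, 59).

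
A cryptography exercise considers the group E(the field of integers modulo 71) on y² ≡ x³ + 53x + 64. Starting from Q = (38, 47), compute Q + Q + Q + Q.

(29, 69)

Double-and-add on 4 = (100)₂. Start with Q = (38, 47) for the leading 1-bit.
double: tangent at (38, 47): λ = (3·38² + 53)/(2·47) ≡ 54/23. 23⁻¹ ≡ 34 (mod 71), so λ ≡ 54·34 ≡ 61.
  x = λ² - 38 - 38 = 3721 - 76 ≡ 24; y = λ·(38 - 24) - 47 ≡ 26. → (24, 26)
double: tangent at (24, 26): λ = (3·24² + 53)/(2·26) ≡ 6/52. 52⁻¹ ≡ 56 (mod 71), so λ ≡ 6·56 ≡ 52.
  x = λ² - 24 - 24 = 2704 - 48 ≡ 29; y = λ·(24 - 29) - 26 ≡ 69. → (29, 69)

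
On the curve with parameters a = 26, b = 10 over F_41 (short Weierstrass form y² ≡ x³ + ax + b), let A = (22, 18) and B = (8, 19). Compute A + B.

(22, 18) + (8, 19). λ = (19 - 18)/(8 - 22) ≡ 1/27 mod 41. 27⁻¹ ≡ 38 (mod 41), so λ ≡ 38.
  x = λ² - 22 - 8 = 1444 - 30 ≡ 20; y = λ·(22 - 20) - 18 ≡ 17. → (20, 17)

(20, 17)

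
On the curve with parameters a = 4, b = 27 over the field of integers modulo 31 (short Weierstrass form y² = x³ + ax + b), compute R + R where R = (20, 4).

(19, 7)

tangent at (20, 4): λ = (3·20² + 4)/(2·4) ≡ 26/8. 8⁻¹ ≡ 4 (mod 31), so λ ≡ 26·4 ≡ 11.
  x = λ² - 20 - 20 = 121 - 40 ≡ 19; y = λ·(20 - 19) - 4 ≡ 7. → (19, 7)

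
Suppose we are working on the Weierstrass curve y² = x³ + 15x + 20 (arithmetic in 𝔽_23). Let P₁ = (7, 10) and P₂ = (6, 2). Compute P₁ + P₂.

(5, 6)

(7, 10) + (6, 2). λ = (2 - 10)/(6 - 7) ≡ 15/22 mod 23. 22⁻¹ ≡ 22 (mod 23), so λ ≡ 8.
  x = λ² - 7 - 6 = 64 - 13 ≡ 5; y = λ·(7 - 5) - 10 ≡ 6. → (5, 6)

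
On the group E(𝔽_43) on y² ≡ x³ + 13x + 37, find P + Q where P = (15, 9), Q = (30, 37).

(15, 9) + (30, 37). λ = (37 - 9)/(30 - 15) ≡ 28/15 mod 43. 15⁻¹ ≡ 23 (mod 43) since 15·23 = 345 ≡ 1, so λ ≡ 42.
  x = λ² - 15 - 30 = 1764 - 45 ≡ 42; y = λ·(15 - 42) - 9 ≡ 18. → (42, 18)

(42, 18)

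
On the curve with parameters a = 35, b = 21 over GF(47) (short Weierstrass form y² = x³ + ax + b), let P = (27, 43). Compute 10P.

(28, 8)

Repeated addition: build up to 10P.
2P: tangent at (27, 43): λ = (3·27² + 35)/(2·43) ≡ 13/39. 39⁻¹ ≡ 41 (mod 47), so λ ≡ 13·41 ≡ 16.
  x = λ² - 27 - 27 = 256 - 54 ≡ 14; y = λ·(27 - 14) - 43 ≡ 24. → (14, 24)
3P: (14, 24) + (27, 43). λ = (43 - 24)/(27 - 14) ≡ 19/13 mod 47. 13⁻¹ ≡ 29 (mod 47) since 13·29 = 377 ≡ 1, so λ ≡ 34.
  x = λ² - 14 - 27 = 1156 - 41 ≡ 34; y = λ·(14 - 34) - 24 ≡ 1. → (34, 1)
4P: (34, 1) + (27, 43). λ = (43 - 1)/(27 - 34) ≡ 42/40 mod 47. 40⁻¹ ≡ 20 (mod 47), so λ ≡ 41.
  x = λ² - 34 - 27 = 1681 - 61 ≡ 22; y = λ·(34 - 22) - 1 ≡ 21. → (22, 21)
5P: (22, 21) + (27, 43). λ = (43 - 21)/(27 - 22) ≡ 22/5 mod 47. 5⁻¹ ≡ 19 (mod 47), so λ ≡ 42.
  x = λ² - 22 - 27 = 1764 - 49 ≡ 23; y = λ·(22 - 23) - 21 ≡ 31. → (23, 31)
6P: (23, 31) + (27, 43). λ = (43 - 31)/(27 - 23) ≡ 12/4 mod 47. 4⁻¹ ≡ 12 (mod 47), so λ ≡ 3.
  x = λ² - 23 - 27 = 9 - 50 ≡ 6; y = λ·(23 - 6) - 31 ≡ 20. → (6, 20)
7P: (6, 20) + (27, 43). λ = (43 - 20)/(27 - 6) ≡ 23/21 mod 47. 21⁻¹ ≡ 9 (mod 47) since 21·9 = 189 ≡ 1, so λ ≡ 19.
  x = λ² - 6 - 27 = 361 - 33 ≡ 46; y = λ·(6 - 46) - 20 ≡ 19. → (46, 19)
8P: (46, 19) + (27, 43). λ = (43 - 19)/(27 - 46) ≡ 24/28 mod 47. 28⁻¹ ≡ 42 (mod 47) since 28·42 = 1176 ≡ 1, so λ ≡ 21.
  x = λ² - 46 - 27 = 441 - 73 ≡ 39; y = λ·(46 - 39) - 19 ≡ 34. → (39, 34)
9P: (39, 34) + (27, 43). λ = (43 - 34)/(27 - 39) ≡ 9/35 mod 47. 35⁻¹ ≡ 43 (mod 47) since 35·43 = 1505 ≡ 1, so λ ≡ 11.
  x = λ² - 39 - 27 = 121 - 66 ≡ 8; y = λ·(39 - 8) - 34 ≡ 25. → (8, 25)
10P: (8, 25) + (27, 43). λ = (43 - 25)/(27 - 8) ≡ 18/19 mod 47. 19⁻¹ ≡ 5 (mod 47) since 19·5 = 95 ≡ 1, so λ ≡ 43.
  x = λ² - 8 - 27 = 1849 - 35 ≡ 28; y = λ·(8 - 28) - 25 ≡ 8. → (28, 8)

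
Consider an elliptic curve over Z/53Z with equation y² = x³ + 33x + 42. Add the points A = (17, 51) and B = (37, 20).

(23, 6)

(17, 51) + (37, 20). λ = (20 - 51)/(37 - 17) ≡ 22/20 mod 53. 20⁻¹ ≡ 8 (mod 53), so λ ≡ 17.
  x = λ² - 17 - 37 = 289 - 54 ≡ 23; y = λ·(17 - 23) - 51 ≡ 6. → (23, 6)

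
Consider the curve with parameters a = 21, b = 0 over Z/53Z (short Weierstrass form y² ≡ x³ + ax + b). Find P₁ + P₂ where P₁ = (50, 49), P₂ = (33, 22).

(50, 49) + (33, 22). λ = (22 - 49)/(33 - 50) ≡ 26/36 mod 53. 36⁻¹ ≡ 28 (mod 53) since 36·28 = 1008 ≡ 1, so λ ≡ 39.
  x = λ² - 50 - 33 = 1521 - 83 ≡ 7; y = λ·(50 - 7) - 49 ≡ 38. → (7, 38)

(7, 38)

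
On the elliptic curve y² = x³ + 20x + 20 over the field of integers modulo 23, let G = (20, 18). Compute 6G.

(4, 7)

Double-and-add on 6 = (110)₂. Start with G = (20, 18) for the leading 1-bit.
double: tangent at (20, 18): λ = (3·20² + 20)/(2·18) ≡ 1/13. 13⁻¹ ≡ 16 (mod 23) since 13·16 = 208 ≡ 1, so λ ≡ 1·16 ≡ 16.
  x = λ² - 20 - 20 = 256 - 40 ≡ 9; y = λ·(20 - 9) - 18 ≡ 20. → (9, 20)
add G: (9, 20) + (20, 18). λ = (18 - 20)/(20 - 9) ≡ 21/11 mod 23. 11⁻¹ ≡ 21 (mod 23) since 11·21 = 231 ≡ 1, so λ ≡ 4.
  x = λ² - 9 - 20 = 16 - 29 ≡ 10; y = λ·(9 - 10) - 20 ≡ 22. → (10, 22)
double: tangent at (10, 22): λ = (3·10² + 20)/(2·22) ≡ 21/21. 21⁻¹ ≡ 11 (mod 23), so λ ≡ 21·11 ≡ 1.
  x = λ² - 10 - 10 = 1 - 20 ≡ 4; y = λ·(10 - 4) - 22 ≡ 7. → (4, 7)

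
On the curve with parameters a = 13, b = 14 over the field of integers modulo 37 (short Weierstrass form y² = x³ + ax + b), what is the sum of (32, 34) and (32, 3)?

The two points share x = 32 and their y-coordinates satisfy 34 + 3 ≡ 0 (mod 37), so they are inverses. Their sum is O.

O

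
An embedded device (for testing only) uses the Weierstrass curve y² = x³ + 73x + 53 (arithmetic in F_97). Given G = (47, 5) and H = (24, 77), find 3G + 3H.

First 3G:
Repeated addition: build up to 3G.
2G: tangent at (47, 5): λ = (3·47² + 73)/(2·5) ≡ 7/10. 10⁻¹ ≡ 68 (mod 97), so λ ≡ 7·68 ≡ 88.
  x = λ² - 47 - 47 = 7744 - 94 ≡ 84; y = λ·(47 - 84) - 5 ≡ 37. → (84, 37)
3G: (84, 37) + (47, 5). λ = (5 - 37)/(47 - 84) ≡ 65/60 mod 97. 60⁻¹ ≡ 76 (mod 97) since 60·76 = 4560 ≡ 1, so λ ≡ 90.
  x = λ² - 84 - 47 = 8100 - 131 ≡ 15; y = λ·(84 - 15) - 37 ≡ 62. → (15, 62)
3G = (15, 62).
Next 3H:
Repeated addition: build up to 3H.
2H: tangent at (24, 77): λ = (3·24² + 73)/(2·77) ≡ 55/57. 57⁻¹ ≡ 80 (mod 97) since 57·80 = 4560 ≡ 1, so λ ≡ 55·80 ≡ 35.
  x = λ² - 24 - 24 = 1225 - 48 ≡ 13; y = λ·(24 - 13) - 77 ≡ 17. → (13, 17)
3H: (13, 17) + (24, 77). λ = (77 - 17)/(24 - 13) ≡ 60/11 mod 97. 11⁻¹ ≡ 53 (mod 97), so λ ≡ 76.
  x = λ² - 13 - 24 = 5776 - 37 ≡ 16; y = λ·(13 - 16) - 17 ≡ 46. → (16, 46)
3H = (16, 46).
Finally 3G + 3H:
(15, 62) + (16, 46). λ = (46 - 62)/(16 - 15) ≡ 81/1 mod 97. 1⁻¹ ≡ 1 (mod 97) since 1·1 = 1 ≡ 1, so λ ≡ 81.
  x = λ² - 15 - 16 = 6561 - 31 ≡ 31; y = λ·(15 - 31) - 62 ≡ 0. → (31, 0)

(31, 0)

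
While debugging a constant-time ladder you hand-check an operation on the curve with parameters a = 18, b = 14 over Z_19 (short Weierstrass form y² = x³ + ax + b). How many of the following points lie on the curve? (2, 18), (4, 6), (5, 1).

3

(2, 18): 18² ≡ 1, rhs ≡ 1 → on.
(4, 6): 6² ≡ 17, rhs ≡ 17 → on.
(5, 1): 1² ≡ 1, rhs ≡ 1 → on.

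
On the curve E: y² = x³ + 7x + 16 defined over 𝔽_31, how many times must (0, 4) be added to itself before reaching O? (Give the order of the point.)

12

2P: tangent at (0, 4): λ = (3·0² + 7)/(2·4) ≡ 7/8. 8⁻¹ ≡ 4 (mod 31) since 8·4 = 32 ≡ 1, so λ ≡ 7·4 ≡ 28.
  x = λ² - 0 - 0 = 784 - 0 ≡ 9; y = λ·(0 - 9) - 4 ≡ 23. → (9, 23)
3P: (9, 23) + (0, 4). λ = (4 - 23)/(0 - 9) ≡ 12/22 mod 31. 22⁻¹ ≡ 24 (mod 31), so λ ≡ 9.
  x = λ² - 9 - 0 = 81 - 9 ≡ 10; y = λ·(9 - 10) - 23 ≡ 30. → (10, 30)
4P: (10, 30) + (0, 4). λ = (4 - 30)/(0 - 10) ≡ 5/21 mod 31. 21⁻¹ ≡ 3 (mod 31), so λ ≡ 15.
  x = λ² - 10 - 0 = 225 - 10 ≡ 29; y = λ·(10 - 29) - 30 ≡ 26. → (29, 26)
5P: (29, 26) + (0, 4). λ = (4 - 26)/(0 - 29) ≡ 9/2 mod 31. 2⁻¹ ≡ 16 (mod 31), so λ ≡ 20.
  x = λ² - 29 - 0 = 400 - 29 ≡ 30; y = λ·(29 - 30) - 26 ≡ 16. → (30, 16)
6P: (30, 16) + (0, 4). λ = (4 - 16)/(0 - 30) ≡ 19/1 mod 31. 1⁻¹ ≡ 1 (mod 31), so λ ≡ 19.
  x = λ² - 30 - 0 = 361 - 30 ≡ 21; y = λ·(30 - 21) - 16 ≡ 0. → (21, 0)
7P: (21, 0) + (0, 4). λ = (4 - 0)/(0 - 21) ≡ 4/10 mod 31. 10⁻¹ ≡ 28 (mod 31) since 10·28 = 280 ≡ 1, so λ ≡ 19.
  x = λ² - 21 - 0 = 361 - 21 ≡ 30; y = λ·(21 - 30) - 0 ≡ 15. → (30, 15)
8P: (30, 15) + (0, 4). λ = (4 - 15)/(0 - 30) ≡ 20/1 mod 31. 1⁻¹ ≡ 1 (mod 31) since 1·1 = 1 ≡ 1, so λ ≡ 20.
  x = λ² - 30 - 0 = 400 - 30 ≡ 29; y = λ·(30 - 29) - 15 ≡ 5. → (29, 5)
9P: (29, 5) + (0, 4). λ = (4 - 5)/(0 - 29) ≡ 30/2 mod 31. 2⁻¹ ≡ 16 (mod 31), so λ ≡ 15.
  x = λ² - 29 - 0 = 225 - 29 ≡ 10; y = λ·(29 - 10) - 5 ≡ 1. → (10, 1)
10P: (10, 1) + (0, 4). λ = (4 - 1)/(0 - 10) ≡ 3/21 mod 31. 21⁻¹ ≡ 3 (mod 31) since 21·3 = 63 ≡ 1, so λ ≡ 9.
  x = λ² - 10 - 0 = 81 - 10 ≡ 9; y = λ·(10 - 9) - 1 ≡ 8. → (9, 8)
11P: (9, 8) + (0, 4). λ = (4 - 8)/(0 - 9) ≡ 27/22 mod 31. 22⁻¹ ≡ 24 (mod 31), so λ ≡ 28.
  x = λ² - 9 - 0 = 784 - 9 ≡ 0; y = λ·(9 - 0) - 8 ≡ 27. → (0, 27)
12P: (0, 27) + (0, 4): same x and y₁ ≡ -y₂, so the sum is O.
12P = O, so the order is 12.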